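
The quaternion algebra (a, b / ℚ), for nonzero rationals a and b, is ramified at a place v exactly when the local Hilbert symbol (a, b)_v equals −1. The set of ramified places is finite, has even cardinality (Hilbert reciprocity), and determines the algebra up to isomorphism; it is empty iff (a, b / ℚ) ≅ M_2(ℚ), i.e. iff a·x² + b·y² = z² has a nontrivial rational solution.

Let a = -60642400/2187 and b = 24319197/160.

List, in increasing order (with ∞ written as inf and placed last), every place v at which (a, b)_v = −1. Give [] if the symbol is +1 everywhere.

(a, b) ≡ (-9282, 3570) mod (ℚ^×)²; places V = {2, 3, 5, 7, 13, 17, 29, ∞}.
(a,b)_3: α=-7, u≡2; β=5, v≡2 (mod 3); (2|3)=-1, (2|3)=-1; sign (−1)^1·-1^5·-1^-7 = -1.
(a,b)_29: α=0, u≡26; β=2, v≡8 (mod 29); (26|29)=-1, (8|29)=-1; sign (−1)^0·-1^2·-1^0 = +1.
(a,b)_17: α=1, u≡15; β=1, v≡6 (mod 17); (15|17)=+1, (6|17)=-1; sign (−1)^0·+1^1·-1^1 = -1.
(a,b)_7: α=3, u≡2; β=1, v≡6 (mod 7); (2|7)=+1, (6|7)=-1; sign (−1)^1·+1^1·-1^3 = +1.
(a,b)_13: α=1, u≡1; β=0, v≡8 (mod 13); (1|13)=+1, (8|13)=-1; sign (−1)^0·+1^0·-1^1 = -1.
(a,b)_2: α=5, β=-5; u≡7, v≡1 (mod 8); ε(u)ε(v)=1·0, αω(v)=5·0, βω(u)=-5·0; sum ≡ 0  ⇒  +1.
(a,b)_∞: sgn(-9282)=−, sgn(3570)=+, so +1.
(a,b)_5: α=2, u≡2; β=-1, v≡1 (mod 5); (2|5)=-1, (1|5)=+1; sign (−1)^0·-1^-1·+1^2 = -1.
|Ram(-9282, 3570)| = 4, even; anisotropic at {3, 5, 13, 17}.

[3, 5, 13, 17]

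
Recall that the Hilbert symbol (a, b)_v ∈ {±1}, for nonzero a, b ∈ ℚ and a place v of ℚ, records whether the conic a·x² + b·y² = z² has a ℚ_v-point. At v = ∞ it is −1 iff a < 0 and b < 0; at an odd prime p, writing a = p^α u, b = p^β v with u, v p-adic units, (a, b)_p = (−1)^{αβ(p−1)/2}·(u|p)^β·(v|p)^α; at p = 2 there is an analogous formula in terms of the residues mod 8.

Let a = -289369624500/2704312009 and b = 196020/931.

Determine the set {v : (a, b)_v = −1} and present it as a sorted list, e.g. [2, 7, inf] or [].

[2, 19]

Mod squares: a ≡ -5, b ≡ 95. Check v ∈ {∞, 2, 3, 5, 7, 11, 17, 19, 23}.
v=11: a=11^2·(≡8), b=11^2·(≡2) mod 11; (8|11)=-1, (2|11)=-1; (−1)^{2·2·5}·(-1)^2·(-1)^2 = +1.
v=3: a=3^14·(≡1), b=3^4·(≡2) mod 3; (1|3)=+1, (2|3)=-1; (−1)^{14·4·1}·(+1)^4·(-1)^14 = +1.
v=19: a=19^-2·(≡3), b=19^-1·(≡17) mod 19; (3|19)=-1, (17|19)=+1; (−1)^{-2·-1·9}·(-1)^-1·(+1)^-2 = -1.
v=23: a=23^-2·(≡2), b=23^0·(≡18) mod 23; (2|23)=+1, (18|23)=+1; (−1)^{-2·0·11}·(+1)^0·(+1)^-2 = +1.
v=7: a=7^-2·(≡4), b=7^-2·(≡4) mod 7; (4|7)=+1, (4|7)=+1; (−1)^{-2·-2·3}·(+1)^-2·(+1)^-2 = +1.
v=∞: -5 < 0 and 95 > 0  ⇒  (a,b)_∞ = +1.
v=17: a=17^-2·(≡6), b=17^0·(≡6) mod 17; (6|17)=-1, (6|17)=-1; (−1)^{-2·0·8}·(-1)^0·(-1)^-2 = +1.
v=5: a=5^3·(≡1), b=5^1·(≡4) mod 5; (1|5)=+1, (4|5)=+1; (−1)^{3·1·2}·(+1)^1·(+1)^3 = +1.
v=2: v_2(a)=2, v_2(b)=2; units ≡ 3, 7 (mod 8); ε·ε+αω+βω = 1·1+2·0+2·1 ≡ 1  ⇒  (a,b)_2 = -1.
|Ram(-5, 95)| = 2, even; anisotropic at {2, 19}.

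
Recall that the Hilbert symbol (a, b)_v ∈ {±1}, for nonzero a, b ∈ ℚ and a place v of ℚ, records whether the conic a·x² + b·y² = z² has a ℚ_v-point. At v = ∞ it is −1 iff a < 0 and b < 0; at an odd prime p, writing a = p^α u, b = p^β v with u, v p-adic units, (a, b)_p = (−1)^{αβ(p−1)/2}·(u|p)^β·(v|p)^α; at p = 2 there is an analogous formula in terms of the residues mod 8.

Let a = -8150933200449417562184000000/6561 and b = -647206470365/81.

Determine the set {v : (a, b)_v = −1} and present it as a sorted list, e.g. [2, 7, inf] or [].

(a, b) ≡ (-34034, -13685) mod (ℚ^×)²; places V = {2, 3, 5, 7, 11, 13, 17, 23, ∞}.
(a,b)_23: α=6, u≡12; β=5, v≡2 (mod 23); (12|23)=+1, (2|23)=+1; sign (−1)^0·+1^5·+1^6 = +1.
(a,b)_∞: sgn(-34034)=−, sgn(-13685)=−, so -1.
(a,b)_13: α=5, u≡7; β=2, v≡4 (mod 13); (7|13)=-1, (4|13)=+1; sign (−1)^0·-1^2·+1^5 = +1.
(a,b)_2: α=9, β=0; u≡7, v≡3 (mod 8); ε(u)ε(v)=1·1, αω(v)=9·1, βω(u)=0·0; sum ≡ 0  ⇒  +1.
(a,b)_3: α=-8, u≡1; β=-4, v≡1 (mod 3); (1|3)=+1, (1|3)=+1; sign (−1)^0·+1^-4·+1^-8 = +1.
(a,b)_17: α=3, u≡9; β=1, v≡11 (mod 17); (9|17)=+1, (11|17)=-1; sign (−1)^0·+1^1·-1^3 = -1.
(a,b)_5: α=6, u≡4; β=1, v≡2 (mod 5); (4|5)=+1, (2|5)=-1; sign (−1)^0·+1^1·-1^6 = +1.
(a,b)_11: α=1, u≡7; β=0, v≡10 (mod 11); (7|11)=-1, (10|11)=-1; sign (−1)^0·-1^0·-1^1 = -1.
(a,b)_7: α=3, u≡5; β=1, v≡6 (mod 7); (5|7)=-1, (6|7)=-1; sign (−1)^1·-1^1·-1^3 = -1.
|Ram(-34034, -13685)| = 4, even; anisotropic at {7, 11, 17, ∞}.

[7, 11, 17, inf]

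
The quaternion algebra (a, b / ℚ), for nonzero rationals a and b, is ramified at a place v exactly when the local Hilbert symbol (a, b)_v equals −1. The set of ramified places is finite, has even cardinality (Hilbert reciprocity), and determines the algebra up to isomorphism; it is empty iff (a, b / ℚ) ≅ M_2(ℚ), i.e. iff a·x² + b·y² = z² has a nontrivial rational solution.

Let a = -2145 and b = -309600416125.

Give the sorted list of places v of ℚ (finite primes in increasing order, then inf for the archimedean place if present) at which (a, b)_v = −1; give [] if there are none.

Mod squares: a ≡ -2145, b ≡ -5005. Check v ∈ {∞, 2, 3, 5, 7, 11, 13}.
v=5: a=5^1·(≡1), b=5^3·(≡1) mod 5; (1|5)=+1, (1|5)=+1; (−1)^{1·3·2}·(+1)^3·(+1)^1 = +1.
v=11: a=11^1·(≡3), b=11^5·(≡7) mod 11; (3|11)=+1, (7|11)=-1; (−1)^{1·5·5}·(+1)^5·(-1)^1 = +1.
v=∞: -2145 < 0 and -5005 < 0  ⇒  (a,b)_∞ = -1.
v=3: a=3^1·(≡2), b=3^0·(≡2) mod 3; (2|3)=-1, (2|3)=-1; (−1)^{1·0·1}·(-1)^0·(-1)^1 = -1.
v=13: a=13^1·(≡4), b=13^3·(≡11) mod 13; (4|13)=+1, (11|13)=-1; (−1)^{1·3·6}·(+1)^3·(-1)^1 = -1.
v=2: v_2(a)=0, v_2(b)=0; units ≡ 7, 3 (mod 8); ε·ε+αω+βω = 1·1+0·1+0·0 ≡ 1  ⇒  (a,b)_2 = -1.
v=7: a=7^0·(≡4), b=7^1·(≡5) mod 7; (4|7)=+1, (5|7)=-1; (−1)^{0·1·3}·(+1)^1·(-1)^0 = +1.
|Ram(-2145, -5005)| = 4, even; anisotropic at {2, 3, 13, ∞}.

[2, 3, 13, inf]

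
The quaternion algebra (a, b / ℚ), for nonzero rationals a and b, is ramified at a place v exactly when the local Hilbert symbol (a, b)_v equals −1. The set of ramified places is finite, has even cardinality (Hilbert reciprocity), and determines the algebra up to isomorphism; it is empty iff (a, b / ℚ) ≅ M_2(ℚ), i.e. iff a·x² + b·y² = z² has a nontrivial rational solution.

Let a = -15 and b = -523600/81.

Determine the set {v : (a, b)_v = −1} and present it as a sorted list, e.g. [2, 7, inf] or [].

(a, b) ≡ (-15, -1309) mod (ℚ^×)²; places V = {2, 3, 5, 7, 11, 17, ∞}.
(a,b)_5: α=1, u≡2; β=2, v≡1 (mod 5); (2|5)=-1, (1|5)=+1; sign (−1)^0·-1^2·+1^1 = +1.
(a,b)_11: α=0, u≡7; β=1, v≡2 (mod 11); (7|11)=-1, (2|11)=-1; sign (−1)^0·-1^1·-1^0 = -1.
(a,b)_∞: sgn(-15)=−, sgn(-1309)=−, so -1.
(a,b)_17: α=0, u≡2; β=1, v≡16 (mod 17); (2|17)=+1, (16|17)=+1; sign (−1)^0·+1^1·+1^0 = +1.
(a,b)_2: α=0, β=4; u≡1, v≡3 (mod 8); ε(u)ε(v)=0·1, αω(v)=0·1, βω(u)=4·0; sum ≡ 0  ⇒  +1.
(a,b)_7: α=0, u≡6; β=1, v≡4 (mod 7); (6|7)=-1, (4|7)=+1; sign (−1)^0·-1^1·+1^0 = -1.
(a,b)_3: α=1, u≡1; β=-4, v≡2 (mod 3); (1|3)=+1, (2|3)=-1; sign (−1)^0·+1^-4·-1^1 = -1.
(-15, -1309 / ℚ) ramifies at {3, 7, 11, ∞}: a division algebra.

[3, 7, 11, inf]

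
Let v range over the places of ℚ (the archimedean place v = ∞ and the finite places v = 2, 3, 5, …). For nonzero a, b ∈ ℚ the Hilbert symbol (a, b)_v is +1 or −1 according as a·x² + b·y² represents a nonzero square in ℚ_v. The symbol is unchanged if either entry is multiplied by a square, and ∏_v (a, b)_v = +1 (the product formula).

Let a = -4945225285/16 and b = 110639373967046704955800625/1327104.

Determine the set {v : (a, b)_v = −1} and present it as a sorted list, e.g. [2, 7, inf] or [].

[11, 13]

(a, b) ≡ (-279565, 161) mod (ℚ^×)²; places V = {2, 3, 5, 7, 11, 13, 17, 19, 23, ∞}.
(a,b)_2: α=-4, β=-14; u≡3, v≡1 (mod 8); ε(u)ε(v)=1·0, αω(v)=-4·0, βω(u)=-14·1; sum ≡ 0  ⇒  +1.
(a,b)_∞: sgn(-279565)=−, sgn(161)=+, so +1.
(a,b)_5: α=1, u≡3; β=4, v≡4 (mod 5); (3|5)=-1, (4|5)=+1; sign (−1)^0·-1^4·+1^1 = +1.
(a,b)_11: α=1, u≡10; β=2, v≡2 (mod 11); (10|11)=-1, (2|11)=-1; sign (−1)^0·-1^2·-1^1 = -1.
(a,b)_3: α=0, u≡2; β=-4, v≡2 (mod 3); (2|3)=-1, (2|3)=-1; sign (−1)^0·-1^-4·-1^0 = +1.
(a,b)_19: α=2, u≡9; β=2, v≡6 (mod 19); (9|19)=+1, (6|19)=+1; sign (−1)^0·+1^2·+1^2 = +1.
(a,b)_7: α=2, u≡2; β=9, v≡2 (mod 7); (2|7)=+1, (2|7)=+1; sign (−1)^0·+1^9·+1^2 = +1.
(a,b)_13: α=1, u≡4; β=4, v≡11 (mod 13); (4|13)=+1, (11|13)=-1; sign (−1)^0·+1^4·-1^1 = -1.
(a,b)_23: α=1, u≡13; β=3, v≡10 (mod 23); (13|23)=+1, (10|23)=-1; sign (−1)^1·+1^3·-1^1 = +1.
(a,b)_17: α=1, u≡3; β=2, v≡15 (mod 17); (3|17)=-1, (15|17)=+1; sign (−1)^0·-1^2·+1^1 = +1.
(-279565, 161 / ℚ) ramifies at {11, 13}: a division algebra.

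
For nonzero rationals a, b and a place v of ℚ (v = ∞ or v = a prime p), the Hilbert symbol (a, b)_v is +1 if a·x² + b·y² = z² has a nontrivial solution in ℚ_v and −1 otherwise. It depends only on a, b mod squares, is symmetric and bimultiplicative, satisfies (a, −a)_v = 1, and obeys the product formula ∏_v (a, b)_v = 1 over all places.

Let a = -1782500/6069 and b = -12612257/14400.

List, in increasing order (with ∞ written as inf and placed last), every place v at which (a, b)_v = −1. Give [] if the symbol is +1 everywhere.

[2, inf]

Mod squares: a ≡ -14973, b ≡ -713. Check v ∈ {∞, 2, 3, 5, 7, 17, 19, 23, 31}.
v=3: a=3^-1·(≡1), b=3^-2·(≡1) mod 3; (1|3)=+1, (1|3)=+1; (−1)^{-1·-2·1}·(+1)^-2·(+1)^-1 = +1.
v=17: a=17^-2·(≡13), b=17^0·(≡9) mod 17; (13|17)=+1, (9|17)=+1; (−1)^{-2·0·8}·(+1)^0·(+1)^-2 = +1.
v=19: a=19^0·(≡10), b=19^2·(≡17) mod 19; (10|19)=-1, (17|19)=+1; (−1)^{0·2·9}·(-1)^2·(+1)^0 = +1.
v=7: a=7^-1·(≡6), b=7^2·(≡4) mod 7; (6|7)=-1, (4|7)=+1; (−1)^{-1·2·3}·(-1)^2·(+1)^-1 = +1.
v=2: v_2(a)=2, v_2(b)=-6; units ≡ 3, 7 (mod 8); ε·ε+αω+βω = 1·1+2·0+-6·1 ≡ 1  ⇒  (a,b)_2 = -1.
v=∞: -14973 < 0 and -713 < 0  ⇒  (a,b)_∞ = -1.
v=5: a=5^4·(≡2), b=5^-2·(≡3) mod 5; (2|5)=-1, (3|5)=-1; (−1)^{4·-2·2}·(-1)^-2·(-1)^4 = +1.
v=31: a=31^1·(≡17), b=31^1·(≡25) mod 31; (17|31)=-1, (25|31)=+1; (−1)^{1·1·15}·(-1)^1·(+1)^1 = +1.
v=23: a=23^1·(≡12), b=23^1·(≡15) mod 23; (12|23)=+1, (15|23)=-1; (−1)^{1·1·11}·(+1)^1·(-1)^1 = +1.
Ram(-14973, -713) = {2, ∞}; no ℚ_2-point on the conic.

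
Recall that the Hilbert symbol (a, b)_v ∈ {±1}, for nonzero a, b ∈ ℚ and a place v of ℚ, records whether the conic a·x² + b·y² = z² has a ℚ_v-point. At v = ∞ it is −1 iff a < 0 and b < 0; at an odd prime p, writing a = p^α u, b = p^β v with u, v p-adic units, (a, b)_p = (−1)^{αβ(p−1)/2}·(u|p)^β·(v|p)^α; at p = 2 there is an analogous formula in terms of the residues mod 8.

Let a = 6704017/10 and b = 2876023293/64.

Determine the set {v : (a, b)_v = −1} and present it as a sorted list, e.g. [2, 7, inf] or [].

[2, 5, 11, 13, 23, 29]

(a, b) ≡ (126730, 5436717) mod (ℚ^×)²; places V = {2, 3, 5, 11, 13, 19, 23, 29, ∞}.
(a,b)_29: α=1, u≡13; β=1, v≡15 (mod 29); (13|29)=+1, (15|29)=-1; sign (−1)^0·+1^1·-1^1 = -1.
(a,b)_23: α=3, u≡16; β=3, v≡3 (mod 23); (16|23)=+1, (3|23)=+1; sign (−1)^1·+1^3·+1^3 = -1.
(a,b)_13: α=0, u≡6; β=1, v≡9 (mod 13); (6|13)=-1, (9|13)=+1; sign (−1)^0·-1^1·+1^0 = -1.
(a,b)_19: α=1, u≡7; β=1, v≡15 (mod 19); (7|19)=+1, (15|19)=-1; sign (−1)^1·+1^1·-1^1 = +1.
(a,b)_∞: sgn(126730)=+, sgn(5436717)=+, so +1.
(a,b)_3: α=0, u≡1; β=1, v≡2 (mod 3); (1|3)=+1, (2|3)=-1; sign (−1)^0·+1^1·-1^0 = +1.
(a,b)_5: α=-1, u≡1; β=0, v≡2 (mod 5); (1|5)=+1, (2|5)=-1; sign (−1)^0·+1^0·-1^-1 = -1.
(a,b)_11: α=0, u≡10; β=1, v≡8 (mod 11); (10|11)=-1, (8|11)=-1; sign (−1)^0·-1^1·-1^0 = -1.
(a,b)_2: α=-1, β=-6; u≡5, v≡5 (mod 8); ε(u)ε(v)=0·0, αω(v)=-1·1, βω(u)=-6·1; sum ≡ 1  ⇒  -1.
Ram(126730, 5436717) = {2, 5, 11, 13, 23, 29}; no ℚ_2-point on the conic.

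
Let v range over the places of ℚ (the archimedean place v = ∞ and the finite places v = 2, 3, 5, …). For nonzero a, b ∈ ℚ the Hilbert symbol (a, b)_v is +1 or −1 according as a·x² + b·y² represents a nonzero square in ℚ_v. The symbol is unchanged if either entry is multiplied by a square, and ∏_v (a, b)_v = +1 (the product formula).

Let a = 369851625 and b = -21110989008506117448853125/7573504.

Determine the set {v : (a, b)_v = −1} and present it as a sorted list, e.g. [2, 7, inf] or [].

[13, 19]

Mod squares: a ≡ 13585, b ≡ -17765. Check v ∈ {∞, 2, 3, 5, 7, 11, 13, 17, 19, 43}.
v=13: a=13^1·(≡2), b=13^8·(≡5) mod 13; (2|13)=-1, (5|13)=-1; (−1)^{1·8·6}·(-1)^8·(-1)^1 = -1.
v=19: a=19^1·(≡14), b=19^3·(≡3) mod 19; (14|19)=-1, (3|19)=-1; (−1)^{1·3·9}·(-1)^3·(-1)^1 = -1.
v=3: a=3^2·(≡1), b=3^2·(≡1) mod 3; (1|3)=+1, (1|3)=+1; (−1)^{2·2·1}·(+1)^2·(+1)^2 = +1.
v=∞: 13585 > 0 and -17765 < 0  ⇒  (a,b)_∞ = +1.
v=11: a=11^3·(≡4), b=11^5·(≡6) mod 11; (4|11)=+1, (6|11)=-1; (−1)^{3·5·5}·(+1)^5·(-1)^3 = +1.
v=5: a=5^3·(≡3), b=5^5·(≡3) mod 5; (3|5)=-1, (3|5)=-1; (−1)^{3·5·2}·(-1)^5·(-1)^3 = +1.
v=2: v_2(a)=0, v_2(b)=-12; units ≡ 1, 3 (mod 8); ε·ε+αω+βω = 0·1+0·1+-12·0 ≡ 0  ⇒  (a,b)_2 = +1.
v=43: a=43^0·(≡25), b=43^-2·(≡26) mod 43; (25|43)=+1, (26|43)=-1; (−1)^{0·-2·21}·(+1)^-2·(-1)^0 = +1.
v=7: a=7^0·(≡3), b=7^2·(≡1) mod 7; (3|7)=-1, (1|7)=+1; (−1)^{0·2·3}·(-1)^2·(+1)^0 = +1.
v=17: a=17^0·(≡16), b=17^1·(≡8) mod 17; (16|17)=+1, (8|17)=+1; (−1)^{0·1·8}·(+1)^1·(+1)^0 = +1.
(13585, -17765 / ℚ) ramifies at {13, 19}: a division algebra.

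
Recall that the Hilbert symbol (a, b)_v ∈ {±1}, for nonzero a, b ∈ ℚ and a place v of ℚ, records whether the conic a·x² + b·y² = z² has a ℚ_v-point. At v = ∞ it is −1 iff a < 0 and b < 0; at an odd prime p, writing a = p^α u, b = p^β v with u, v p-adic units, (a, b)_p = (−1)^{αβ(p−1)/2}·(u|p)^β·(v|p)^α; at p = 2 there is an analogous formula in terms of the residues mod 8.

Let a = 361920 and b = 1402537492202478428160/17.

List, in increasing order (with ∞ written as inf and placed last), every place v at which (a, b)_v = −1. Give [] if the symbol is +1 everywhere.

[2, 3, 7, 17, 19, 29]

Mod squares: a ≡ 5655, b ≡ 1967070. Check v ∈ {∞, 2, 3, 5, 7, 13, 17, 19, 29}.
v=13: a=13^1·(≡7), b=13^6·(≡3) mod 13; (7|13)=-1, (3|13)=+1; (−1)^{1·6·6}·(-1)^6·(+1)^1 = +1.
v=29: a=29^1·(≡10), b=29^3·(≡9) mod 29; (10|29)=-1, (9|29)=+1; (−1)^{1·3·14}·(-1)^3·(+1)^1 = -1.
v=17: a=17^0·(≡7), b=17^-1·(≡8) mod 17; (7|17)=-1, (8|17)=+1; (−1)^{0·-1·8}·(-1)^-1·(+1)^0 = -1.
v=5: a=5^1·(≡4), b=5^1·(≡1) mod 5; (4|5)=+1, (1|5)=+1; (−1)^{1·1·2}·(+1)^1·(+1)^1 = +1.
v=7: a=7^0·(≡6), b=7^1·(≡1) mod 7; (6|7)=-1, (1|7)=+1; (−1)^{0·1·3}·(-1)^1·(+1)^0 = -1.
v=19: a=19^0·(≡8), b=19^1·(≡10) mod 19; (8|19)=-1, (10|19)=-1; (−1)^{0·1·9}·(-1)^1·(-1)^0 = -1.
v=2: v_2(a)=6, v_2(b)=13; units ≡ 7, 7 (mod 8); ε·ε+αω+βω = 1·1+6·0+13·0 ≡ 1  ⇒  (a,b)_2 = -1.
v=∞: 5655 > 0 and 1967070 > 0  ⇒  (a,b)_∞ = +1.
v=3: a=3^1·(≡1), b=3^7·(≡1) mod 3; (1|3)=+1, (1|3)=+1; (−1)^{1·7·1}·(+1)^7·(+1)^1 = -1.
|Ram(5655, 1967070)| = 6, even; anisotropic at {2, 3, 7, 17, 19, 29}.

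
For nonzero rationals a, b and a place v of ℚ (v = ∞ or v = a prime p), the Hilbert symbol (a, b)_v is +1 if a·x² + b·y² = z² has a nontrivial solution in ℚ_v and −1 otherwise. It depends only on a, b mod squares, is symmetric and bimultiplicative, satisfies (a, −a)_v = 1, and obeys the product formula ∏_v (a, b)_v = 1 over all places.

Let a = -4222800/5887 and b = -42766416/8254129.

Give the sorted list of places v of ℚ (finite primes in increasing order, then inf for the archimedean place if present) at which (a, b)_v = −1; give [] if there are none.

(a, b) ≡ (-8211, -6061) mod (ℚ^×)²; places V = {2, 3, 5, 7, 11, 13, 17, 19, 23, 29, ∞}.
(a,b)_7: α=-1, u≡6; β=2, v≡2 (mod 7); (6|7)=-1, (2|7)=+1; sign (−1)^0·-1^2·+1^-1 = +1.
(a,b)_19: α=0, u≡4; β=1, v≡16 (mod 19); (4|19)=+1, (16|19)=+1; sign (−1)^0·+1^1·+1^0 = +1.
(a,b)_23: α=1, u≡14; β=0, v≡15 (mod 23); (14|23)=-1, (15|23)=-1; sign (−1)^0·-1^0·-1^1 = -1.
(a,b)_13: α=0, u≡5; β=-4, v≡3 (mod 13); (5|13)=-1, (3|13)=+1; sign (−1)^0·-1^-4·+1^0 = +1.
(a,b)_11: α=0, u≡6; β=1, v≡7 (mod 11); (6|11)=-1, (7|11)=-1; sign (−1)^0·-1^1·-1^0 = -1.
(a,b)_17: α=1, u≡11; β=-2, v≡8 (mod 17); (11|17)=-1, (8|17)=+1; sign (−1)^0·-1^-2·+1^1 = +1.
(a,b)_29: α=-2, u≡5; β=1, v≡1 (mod 29); (5|29)=+1, (1|29)=+1; sign (−1)^0·+1^1·+1^-2 = +1.
(a,b)_2: α=4, β=4; u≡5, v≡3 (mod 8); ε(u)ε(v)=0·1, αω(v)=4·1, βω(u)=4·1; sum ≡ 0  ⇒  +1.
(a,b)_5: α=2, u≡4; β=0, v≡1 (mod 5); (4|5)=+1, (1|5)=+1; sign (−1)^0·+1^0·+1^2 = +1.
(a,b)_∞: sgn(-8211)=−, sgn(-6061)=−, so -1.
(a,b)_3: α=3, u≡2; β=2, v≡2 (mod 3); (2|3)=-1, (2|3)=-1; sign (−1)^0·-1^2·-1^3 = -1.
|Ram(-8211, -6061)| = 4, even; anisotropic at {3, 11, 23, ∞}.

[3, 11, 23, inf]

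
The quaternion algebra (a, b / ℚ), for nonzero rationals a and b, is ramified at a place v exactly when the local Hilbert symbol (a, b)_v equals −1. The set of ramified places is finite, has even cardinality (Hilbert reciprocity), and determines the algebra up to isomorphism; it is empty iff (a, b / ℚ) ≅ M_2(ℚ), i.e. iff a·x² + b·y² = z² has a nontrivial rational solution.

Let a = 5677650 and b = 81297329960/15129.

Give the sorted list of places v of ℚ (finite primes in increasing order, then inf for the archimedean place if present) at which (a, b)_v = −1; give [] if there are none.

Mod squares: a ≡ 25234, b ≡ 1610. Check v ∈ {∞, 2, 3, 5, 7, 11, 17, 19, 23, 31, 37, 41}.
v=41: a=41^0·(≡11), b=41^-2·(≡38) mod 41; (11|41)=-1, (38|41)=-1; (−1)^{0·-2·20}·(-1)^-2·(-1)^0 = +1.
v=∞: 25234 > 0 and 1610 > 0  ⇒  (a,b)_∞ = +1.
v=17: a=17^0·(≡7), b=17^2·(≡7) mod 17; (7|17)=-1, (7|17)=-1; (−1)^{0·2·8}·(-1)^2·(-1)^0 = +1.
v=37: a=37^1·(≡11), b=37^0·(≡18) mod 37; (11|37)=+1, (18|37)=-1; (−1)^{1·0·18}·(+1)^0·(-1)^1 = -1.
v=19: a=19^0·(≡13), b=19^2·(≡2) mod 19; (13|19)=-1, (2|19)=-1; (−1)^{0·2·9}·(-1)^2·(-1)^0 = +1.
v=2: v_2(a)=1, v_2(b)=3; units ≡ 1, 5 (mod 8); ε·ε+αω+βω = 0·0+1·1+3·0 ≡ 1  ⇒  (a,b)_2 = -1.
v=11: a=11^1·(≡8), b=11^2·(≡9) mod 11; (8|11)=-1, (9|11)=+1; (−1)^{1·2·5}·(-1)^2·(+1)^1 = +1.
v=7: a=7^0·(≡6), b=7^1·(≡3) mod 7; (6|7)=-1, (3|7)=-1; (−1)^{0·1·3}·(-1)^1·(-1)^0 = -1.
v=5: a=5^2·(≡1), b=5^1·(≡3) mod 5; (1|5)=+1, (3|5)=-1; (−1)^{2·1·2}·(+1)^1·(-1)^2 = +1.
v=3: a=3^2·(≡1), b=3^-2·(≡2) mod 3; (1|3)=+1, (2|3)=-1; (−1)^{2·-2·1}·(+1)^-2·(-1)^2 = +1.
v=31: a=31^1·(≡2), b=31^0·(≡26) mod 31; (2|31)=+1, (26|31)=-1; (−1)^{1·0·15}·(+1)^0·(-1)^1 = -1.
v=23: a=23^0·(≡8), b=23^1·(≡9) mod 23; (8|23)=+1, (9|23)=+1; (−1)^{0·1·11}·(+1)^1·(+1)^0 = +1.
(25234, 1610 / ℚ) ramifies at {2, 7, 31, 37}: a division algebra.

[2, 7, 31, 37]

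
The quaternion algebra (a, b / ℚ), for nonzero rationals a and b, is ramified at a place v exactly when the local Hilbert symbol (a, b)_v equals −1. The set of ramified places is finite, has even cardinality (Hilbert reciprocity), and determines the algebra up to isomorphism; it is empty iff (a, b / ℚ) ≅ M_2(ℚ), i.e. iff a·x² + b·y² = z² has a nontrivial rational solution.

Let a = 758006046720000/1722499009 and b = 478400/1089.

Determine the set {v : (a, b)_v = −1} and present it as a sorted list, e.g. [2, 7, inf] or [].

[2, 23]

(a, b) ≡ (23, 299) mod (ℚ^×)²; places V = {2, 3, 5, 7, 11, 13, 23, ∞}.
(a,b)_23: α=3, u≡18; β=1, v≡1 (mod 23); (18|23)=+1, (1|23)=+1; sign (−1)^1·+1^1·+1^3 = -1.
(a,b)_7: α=-6, u≡2; β=0, v≡5 (mod 7); (2|7)=+1, (5|7)=-1; sign (−1)^0·+1^0·-1^-6 = +1.
(a,b)_2: α=16, β=6; u≡7, v≡3 (mod 8); ε(u)ε(v)=1·1, αω(v)=16·1, βω(u)=6·0; sum ≡ 1  ⇒  -1.
(a,b)_3: α=2, u≡2; β=-2, v≡2 (mod 3); (2|3)=-1, (2|3)=-1; sign (−1)^0·-1^-2·-1^2 = +1.
(a,b)_11: α=-4, u≡3; β=-2, v≡6 (mod 11); (3|11)=+1, (6|11)=-1; sign (−1)^0·+1^-2·-1^-4 = +1.
(a,b)_5: α=4, u≡3; β=2, v≡4 (mod 5); (3|5)=-1, (4|5)=+1; sign (−1)^0·-1^2·+1^4 = +1.
(a,b)_∞: sgn(23)=+, sgn(299)=+, so +1.
(a,b)_13: α=2, u≡9; β=1, v≡1 (mod 13); (9|13)=+1, (1|13)=+1; sign (−1)^0·+1^1·+1^2 = +1.
Ram(23, 299) = {2, 23}; no ℚ_2-point on the conic.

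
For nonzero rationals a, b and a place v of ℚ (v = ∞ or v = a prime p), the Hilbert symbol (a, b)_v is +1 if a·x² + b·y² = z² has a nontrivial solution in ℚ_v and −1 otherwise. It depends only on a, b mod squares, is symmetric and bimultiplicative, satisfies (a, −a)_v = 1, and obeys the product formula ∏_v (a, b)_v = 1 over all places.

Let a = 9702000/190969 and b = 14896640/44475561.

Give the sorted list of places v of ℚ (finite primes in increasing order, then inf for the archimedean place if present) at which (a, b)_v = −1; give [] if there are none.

[2, 5]

(a, b) ≡ (55, 110) mod (ℚ^×)²; places V = {2, 3, 5, 7, 11, 13, 19, 23, ∞}.
(a,b)_19: α=-2, u≡9; β=-2, v≡14 (mod 19); (9|19)=+1, (14|19)=-1; sign (−1)^0·+1^-2·-1^-2 = +1.
(a,b)_11: α=1, u≡1; β=1, v≡7 (mod 11); (1|11)=+1, (7|11)=-1; sign (−1)^1·+1^1·-1^1 = +1.
(a,b)_2: α=4, β=9; u≡7, v≡7 (mod 8); ε(u)ε(v)=1·1, αω(v)=4·0, βω(u)=9·0; sum ≡ 1  ⇒  -1.
(a,b)_13: α=0, u≡4; β=-2, v≡7 (mod 13); (4|13)=+1, (7|13)=-1; sign (−1)^0·+1^-2·-1^0 = +1.
(a,b)_5: α=3, u≡4; β=1, v≡3 (mod 5); (4|5)=+1, (3|5)=-1; sign (−1)^0·+1^1·-1^3 = -1.
(a,b)_23: α=-2, u≡3; β=2, v≡8 (mod 23); (3|23)=+1, (8|23)=+1; sign (−1)^0·+1^2·+1^-2 = +1.
(a,b)_∞: sgn(55)=+, sgn(110)=+, so +1.
(a,b)_3: α=2, u≡1; β=-6, v≡2 (mod 3); (1|3)=+1, (2|3)=-1; sign (−1)^0·+1^-6·-1^2 = +1.
(a,b)_7: α=2, u≡6; β=0, v≡6 (mod 7); (6|7)=-1, (6|7)=-1; sign (−1)^0·-1^0·-1^2 = +1.
|Ram(55, 110)| = 2, even; anisotropic at {2, 5}.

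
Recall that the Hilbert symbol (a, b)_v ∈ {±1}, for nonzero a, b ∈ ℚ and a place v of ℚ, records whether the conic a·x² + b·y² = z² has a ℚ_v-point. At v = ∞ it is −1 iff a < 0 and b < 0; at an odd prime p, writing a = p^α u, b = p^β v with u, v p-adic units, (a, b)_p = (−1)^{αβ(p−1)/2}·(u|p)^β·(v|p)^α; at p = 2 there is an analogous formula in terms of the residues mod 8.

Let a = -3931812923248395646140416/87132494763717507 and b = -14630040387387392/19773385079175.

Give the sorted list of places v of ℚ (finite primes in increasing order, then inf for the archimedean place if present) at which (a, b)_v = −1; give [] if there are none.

[19, inf]

(a, b) ≡ (-1518, -201761) mod (ℚ^×)²; places V = {2, 3, 5, 7, 11, 13, 17, 19, 23, 37, 41, ∞}.
(a,b)_5: α=0, u≡2; β=-2, v≡4 (mod 5); (2|5)=-1, (4|5)=+1; sign (−1)^0·-1^-2·+1^0 = +1.
(a,b)_17: α=-2, u≡10; β=-2, v≡7 (mod 17); (10|17)=-1, (7|17)=-1; sign (−1)^0·-1^-2·-1^-2 = +1.
(a,b)_41: α=0, u≡1; β=1, v≡39 (mod 41); (1|41)=+1, (39|41)=+1; sign (−1)^0·+1^1·+1^0 = +1.
(a,b)_13: α=-10, u≡12; β=-6, v≡10 (mod 13); (12|13)=+1, (10|13)=+1; sign (−1)^0·+1^-6·+1^-10 = +1.
(a,b)_∞: sgn(-1518)=−, sgn(-201761)=−, so -1.
(a,b)_23: α=3, u≡6; β=2, v≡9 (mod 23); (6|23)=+1, (9|23)=+1; sign (−1)^0·+1^2·+1^3 = +1.
(a,b)_19: α=2, u≡10; β=1, v≡3 (mod 19); (10|19)=-1, (3|19)=-1; sign (−1)^0·-1^1·-1^2 = -1.
(a,b)_11: α=7, u≡9; β=4, v≡3 (mod 11); (9|11)=+1, (3|11)=+1; sign (−1)^0·+1^4·+1^7 = +1.
(a,b)_37: α=2, u≡3; β=1, v≡22 (mod 37); (3|37)=+1, (22|37)=-1; sign (−1)^0·+1^1·-1^2 = +1.
(a,b)_7: α=0, u≡2; β=-1, v≡3 (mod 7); (2|7)=+1, (3|7)=-1; sign (−1)^0·+1^-1·-1^0 = +1.
(a,b)_2: α=25, β=16; u≡1, v≡7 (mod 8); ε(u)ε(v)=0·1, αω(v)=25·0, βω(u)=16·0; sum ≡ 0  ⇒  +1.
(a,b)_3: α=-7, u≡1; β=-4, v≡1 (mod 3); (1|3)=+1, (1|3)=+1; sign (−1)^0·+1^-4·+1^-7 = +1.
(-1518, -201761 / ℚ) ramifies at {19, ∞}: a division algebra.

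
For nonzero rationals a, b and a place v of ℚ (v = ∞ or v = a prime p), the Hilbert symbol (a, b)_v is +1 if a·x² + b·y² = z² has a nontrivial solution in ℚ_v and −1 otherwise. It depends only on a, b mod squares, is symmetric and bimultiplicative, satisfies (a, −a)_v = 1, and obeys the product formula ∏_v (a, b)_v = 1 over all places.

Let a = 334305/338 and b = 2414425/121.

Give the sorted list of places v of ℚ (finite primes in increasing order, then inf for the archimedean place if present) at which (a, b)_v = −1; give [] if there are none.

[5, 13, 17, 19]

(a, b) ≡ (74290, 96577) mod (ℚ^×)²; places V = {2, 3, 5, 11, 13, 17, 19, 23, ∞}.
(a,b)_23: α=1, u≡10; β=1, v≡12 (mod 23); (10|23)=-1, (12|23)=+1; sign (−1)^1·-1^1·+1^1 = +1.
(a,b)_11: α=0, u≡6; β=-2, v≡2 (mod 11); (6|11)=-1, (2|11)=-1; sign (−1)^0·-1^-2·-1^0 = +1.
(a,b)_2: α=-1, β=0; u≡1, v≡1 (mod 8); ε(u)ε(v)=0·0, αω(v)=-1·0, βω(u)=0·0; sum ≡ 0  ⇒  +1.
(a,b)_5: α=1, u≡2; β=2, v≡2 (mod 5); (2|5)=-1, (2|5)=-1; sign (−1)^0·-1^2·-1^1 = -1.
(a,b)_17: α=1, u≡2; β=1, v≡12 (mod 17); (2|17)=+1, (12|17)=-1; sign (−1)^0·+1^1·-1^1 = -1.
(a,b)_∞: sgn(74290)=+, sgn(96577)=+, so +1.
(a,b)_13: α=-2, u≡5; β=1, v≡5 (mod 13); (5|13)=-1, (5|13)=-1; sign (−1)^0·-1^1·-1^-2 = -1.
(a,b)_3: α=2, u≡1; β=0, v≡1 (mod 3); (1|3)=+1, (1|3)=+1; sign (−1)^0·+1^0·+1^2 = +1.
(a,b)_19: α=1, u≡14; β=1, v≡14 (mod 19); (14|19)=-1, (14|19)=-1; sign (−1)^1·-1^1·-1^1 = -1.
Ram(74290, 96577) = {5, 13, 17, 19}; no ℚ_5-point on the conic.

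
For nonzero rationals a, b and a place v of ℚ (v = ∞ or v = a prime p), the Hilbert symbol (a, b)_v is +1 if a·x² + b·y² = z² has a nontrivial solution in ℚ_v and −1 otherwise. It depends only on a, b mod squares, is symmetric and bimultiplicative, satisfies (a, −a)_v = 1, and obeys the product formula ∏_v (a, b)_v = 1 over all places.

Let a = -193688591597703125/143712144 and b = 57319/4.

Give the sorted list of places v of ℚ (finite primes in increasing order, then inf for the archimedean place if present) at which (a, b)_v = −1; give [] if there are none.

[2, 7]

Mod squares: a ≡ -77, b ≡ 31. Check v ∈ {∞, 2, 3, 5, 7, 11, 31, 37, 43}.
v=31: a=31^2·(≡10), b=31^1·(≡5) mod 31; (10|31)=+1, (5|31)=+1; (−1)^{2·1·15}·(+1)^1·(+1)^2 = +1.
v=2: v_2(a)=-4, v_2(b)=-2; units ≡ 3, 7 (mod 8); ε·ε+αω+βω = 1·1+-4·0+-2·1 ≡ 1  ⇒  (a,b)_2 = -1.
v=11: a=11^1·(≡1), b=11^0·(≡5) mod 11; (1|11)=+1, (5|11)=+1; (−1)^{1·0·5}·(+1)^0·(+1)^1 = +1.
v=37: a=37^-2·(≡9), b=37^0·(≡20) mod 37; (9|37)=+1, (20|37)=-1; (−1)^{-2·0·18}·(+1)^0·(-1)^-2 = +1.
v=5: a=5^6·(≡3), b=5^0·(≡1) mod 5; (3|5)=-1, (1|5)=+1; (−1)^{6·0·2}·(-1)^0·(+1)^6 = +1.
v=7: a=7^3·(≡3), b=7^0·(≡6) mod 7; (3|7)=-1, (6|7)=-1; (−1)^{3·0·3}·(-1)^0·(-1)^3 = -1.
v=43: a=43^4·(≡31), b=43^2·(≡40) mod 43; (31|43)=+1, (40|43)=+1; (−1)^{4·2·21}·(+1)^2·(+1)^4 = +1.
v=∞: -77 < 0 and 31 > 0  ⇒  (a,b)_∞ = +1.
v=3: a=3^-8·(≡1), b=3^0·(≡1) mod 3; (1|3)=+1, (1|3)=+1; (−1)^{-8·0·1}·(+1)^0·(+1)^-8 = +1.
(-77, 31 / ℚ) ramifies at {2, 7}: a division algebra.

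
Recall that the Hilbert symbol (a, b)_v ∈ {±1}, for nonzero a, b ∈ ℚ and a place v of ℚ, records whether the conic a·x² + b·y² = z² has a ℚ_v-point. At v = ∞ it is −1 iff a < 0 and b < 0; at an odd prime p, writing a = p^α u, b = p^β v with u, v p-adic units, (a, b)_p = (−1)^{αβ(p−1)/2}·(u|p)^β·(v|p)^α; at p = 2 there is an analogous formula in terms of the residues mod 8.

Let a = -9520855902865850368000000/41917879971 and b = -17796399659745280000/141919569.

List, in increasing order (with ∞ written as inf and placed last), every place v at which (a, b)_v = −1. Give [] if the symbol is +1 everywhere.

[2, 7, 11, 29, 43, inf]

Mod squares: a ≡ -5953178, b ≡ -541198. Check v ∈ {∞, 2, 3, 5, 7, 11, 19, 29, 31, 43}.
v=2: v_2(a)=51, v_2(b)=31; units ≡ 3, 1 (mod 8); ε·ε+αω+βω = 1·0+51·0+31·1 ≡ 1  ⇒  (a,b)_2 = -1.
v=29: a=29^1·(≡7), b=29^1·(≡8) mod 29; (7|29)=+1, (8|29)=-1; (−1)^{1·1·14}·(+1)^1·(-1)^1 = -1.
v=43: a=43^1·(≡24), b=43^1·(≡31) mod 43; (24|43)=+1, (31|43)=+1; (−1)^{1·1·21}·(+1)^1·(+1)^1 = -1.
v=5: a=5^6·(≡3), b=5^4·(≡3) mod 5; (3|5)=-1, (3|5)=-1; (−1)^{6·4·2}·(-1)^4·(-1)^6 = +1.
v=7: a=7^1·(≡2), b=7^3·(≡2) mod 7; (2|7)=+1, (2|7)=+1; (−1)^{1·3·3}·(+1)^3·(+1)^1 = -1.
v=11: a=11^-1·(≡10), b=11^-2·(≡8) mod 11; (10|11)=-1, (8|11)=-1; (−1)^{-1·-2·5}·(-1)^-2·(-1)^-1 = -1.
v=∞: -5953178 < 0 and -541198 < 0  ⇒  (a,b)_∞ = -1.
v=31: a=31^1·(≡10), b=31^1·(≡22) mod 31; (10|31)=+1, (22|31)=-1; (−1)^{1·1·15}·(+1)^1·(-1)^1 = +1.
v=3: a=3^-4·(≡1), b=3^-2·(≡2) mod 3; (1|3)=+1, (2|3)=-1; (−1)^{-4·-2·1}·(+1)^-2·(-1)^-4 = +1.
v=19: a=19^-6·(≡4), b=19^-4·(≡11) mod 19; (4|19)=+1, (11|19)=+1; (−1)^{-6·-4·9}·(+1)^-4·(+1)^-6 = +1.
(-5953178, -541198 / ℚ) ramifies at {2, 7, 11, 29, 43, ∞}: a division algebra.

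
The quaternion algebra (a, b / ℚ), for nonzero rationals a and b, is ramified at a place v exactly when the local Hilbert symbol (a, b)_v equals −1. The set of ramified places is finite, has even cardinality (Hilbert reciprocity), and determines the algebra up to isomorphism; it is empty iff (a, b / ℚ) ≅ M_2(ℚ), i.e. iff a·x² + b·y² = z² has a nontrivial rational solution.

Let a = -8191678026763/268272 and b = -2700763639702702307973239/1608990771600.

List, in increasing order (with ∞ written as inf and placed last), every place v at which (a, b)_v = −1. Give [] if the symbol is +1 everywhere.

Mod squares: a ≡ -304589, b ≡ -4199. Check v ∈ {∞, 2, 3, 5, 7, 11, 13, 17, 19, 23, 29, 41}.
v=11: a=11^2·(≡9), b=11^4·(≡4) mod 11; (9|11)=+1, (4|11)=+1; (−1)^{2·4·5}·(+1)^4·(+1)^2 = +1.
v=41: a=41^1·(≡1), b=41^2·(≡26) mod 41; (1|41)=+1, (26|41)=-1; (−1)^{1·2·20}·(+1)^2·(-1)^1 = -1.
v=7: a=7^2·(≡4), b=7^4·(≡2) mod 7; (4|7)=+1, (2|7)=+1; (−1)^{2·4·3}·(+1)^4·(+1)^2 = +1.
v=2: v_2(a)=-4, v_2(b)=-4; units ≡ 3, 1 (mod 8); ε·ε+αω+βω = 1·0+-4·0+-4·1 ≡ 0  ⇒  (a,b)_2 = +1.
v=29: a=29^0·(≡26), b=29^-2·(≡4) mod 29; (26|29)=-1, (4|29)=+1; (−1)^{0·-2·14}·(-1)^-2·(+1)^0 = +1.
v=3: a=3^-6·(≡1), b=3^-14·(≡1) mod 3; (1|3)=+1, (1|3)=+1; (−1)^{-6·-14·1}·(+1)^-14·(+1)^-6 = +1.
v=13: a=13^0·(≡4), b=13^1·(≡6) mod 13; (4|13)=+1, (6|13)=-1; (−1)^{0·1·6}·(+1)^1·(-1)^0 = +1.
v=19: a=19^3·(≡16), b=19^5·(≡1) mod 19; (16|19)=+1, (1|19)=+1; (−1)^{3·5·9}·(+1)^5·(+1)^3 = -1.
v=∞: -304589 < 0 and -4199 < 0  ⇒  (a,b)_∞ = -1.
v=17: a=17^3·(≡13), b=17^5·(≡15) mod 17; (13|17)=+1, (15|17)=+1; (−1)^{3·5·8}·(+1)^5·(+1)^3 = +1.
v=5: a=5^0·(≡1), b=5^-2·(≡4) mod 5; (1|5)=+1, (4|5)=+1; (−1)^{0·-2·2}·(+1)^-2·(+1)^0 = +1.
v=23: a=23^-1·(≡7), b=23^0·(≡5) mod 23; (7|23)=-1, (5|23)=-1; (−1)^{-1·0·11}·(-1)^0·(-1)^-1 = -1.
|Ram(-304589, -4199)| = 4, even; anisotropic at {19, 23, 41, ∞}.

[19, 23, 41, inf]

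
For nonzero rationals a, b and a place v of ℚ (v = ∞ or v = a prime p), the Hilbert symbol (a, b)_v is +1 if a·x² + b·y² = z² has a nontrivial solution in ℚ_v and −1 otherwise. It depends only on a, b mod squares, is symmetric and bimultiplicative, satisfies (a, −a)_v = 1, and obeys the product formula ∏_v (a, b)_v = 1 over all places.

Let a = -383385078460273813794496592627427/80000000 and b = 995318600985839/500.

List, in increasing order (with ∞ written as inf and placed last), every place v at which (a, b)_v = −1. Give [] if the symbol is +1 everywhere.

[5, 23, 43, 47]

(a, b) ≡ (-215, 352573555) mod (ℚ^×)²; places V = {2, 3, 5, 13, 17, 23, 37, 41, 43, 47, ∞}.
(a,b)_∞: sgn(-215)=−, sgn(352573555)=+, so +1.
(a,b)_43: α=3, u≡25; β=1, v≡9 (mod 43); (25|43)=+1, (9|43)=+1; sign (−1)^1·+1^1·+1^3 = -1.
(a,b)_37: α=2, u≡36; β=1, v≡13 (mod 37); (36|37)=+1, (13|37)=-1; sign (−1)^0·+1^1·-1^2 = +1.
(a,b)_2: α=-10, β=-2; u≡1, v≡3 (mod 8); ε(u)ε(v)=0·1, αω(v)=-10·1, βω(u)=-2·0; sum ≡ 0  ⇒  +1.
(a,b)_47: α=2, u≡33; β=1, v≡36 (mod 47); (33|47)=-1, (36|47)=+1; sign (−1)^0·-1^1·+1^2 = -1.
(a,b)_17: α=8, u≡6; β=4, v≡2 (mod 17); (6|17)=-1, (2|17)=+1; sign (−1)^0·-1^4·+1^8 = +1.
(a,b)_3: α=2, u≡1; β=0, v≡1 (mod 3); (1|3)=+1, (1|3)=+1; sign (−1)^0·+1^0·+1^2 = +1.
(a,b)_23: α=2, u≡22; β=1, v≡14 (mod 23); (22|23)=-1, (14|23)=-1; sign (−1)^0·-1^1·-1^2 = -1.
(a,b)_41: α=2, u≡1; β=1, v≡28 (mod 41); (1|41)=+1, (28|41)=-1; sign (−1)^0·+1^1·-1^2 = +1.
(a,b)_13: α=4, u≡6; β=2, v≡4 (mod 13); (6|13)=-1, (4|13)=+1; sign (−1)^0·-1^2·+1^4 = +1.
(a,b)_5: α=-7, u≡2; β=-3, v≡1 (mod 5); (2|5)=-1, (1|5)=+1; sign (−1)^0·-1^-3·+1^-7 = -1.
|Ram(-215, 352573555)| = 4, even; anisotropic at {5, 23, 43, 47}.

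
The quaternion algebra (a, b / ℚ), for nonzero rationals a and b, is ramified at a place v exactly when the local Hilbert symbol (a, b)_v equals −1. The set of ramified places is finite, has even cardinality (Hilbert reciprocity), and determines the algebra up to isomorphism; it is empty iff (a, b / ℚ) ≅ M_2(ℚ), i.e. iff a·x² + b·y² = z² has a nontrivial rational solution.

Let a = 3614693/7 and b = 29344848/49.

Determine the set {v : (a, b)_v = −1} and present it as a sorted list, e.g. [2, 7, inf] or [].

Mod squares: a ≡ 70091, b ≡ 1834053. Check v ∈ {∞, 2, 3, 7, 13, 17, 19, 31, 37, 41}.
v=2: v_2(a)=0, v_2(b)=4; units ≡ 3, 5 (mod 8); ε·ε+αω+βω = 1·0+0·1+4·1 ≡ 0  ⇒  (a,b)_2 = +1.
v=41: a=41^0·(≡19), b=41^1·(≡4) mod 41; (19|41)=-1, (4|41)=+1; (−1)^{0·1·20}·(-1)^1·(+1)^0 = -1.
v=17: a=17^1·(≡16), b=17^0·(≡4) mod 17; (16|17)=+1, (4|17)=+1; (−1)^{1·0·8}·(+1)^0·(+1)^1 = +1.
v=19: a=19^3·(≡2), b=19^0·(≡15) mod 19; (2|19)=-1, (15|19)=-1; (−1)^{3·0·9}·(-1)^0·(-1)^3 = -1.
v=31: a=31^1·(≡15), b=31^1·(≡3) mod 31; (15|31)=-1, (3|31)=-1; (−1)^{1·1·15}·(-1)^1·(-1)^1 = -1.
v=3: a=3^0·(≡2), b=3^1·(≡2) mod 3; (2|3)=-1, (2|3)=-1; (−1)^{0·1·1}·(-1)^1·(-1)^0 = -1.
v=13: a=13^0·(≡8), b=13^1·(≡8) mod 13; (8|13)=-1, (8|13)=-1; (−1)^{0·1·6}·(-1)^1·(-1)^0 = -1.
v=37: a=37^0·(≡18), b=37^1·(≡10) mod 37; (18|37)=-1, (10|37)=+1; (−1)^{0·1·18}·(-1)^1·(+1)^0 = -1.
v=7: a=7^-1·(≡5), b=7^-2·(≡1) mod 7; (5|7)=-1, (1|7)=+1; (−1)^{-1·-2·3}·(-1)^-2·(+1)^-1 = +1.
v=∞: 70091 > 0 and 1834053 > 0  ⇒  (a,b)_∞ = +1.
(70091, 1834053 / ℚ) ramifies at {3, 13, 19, 31, 37, 41}: a division algebra.

[3, 13, 19, 31, 37, 41]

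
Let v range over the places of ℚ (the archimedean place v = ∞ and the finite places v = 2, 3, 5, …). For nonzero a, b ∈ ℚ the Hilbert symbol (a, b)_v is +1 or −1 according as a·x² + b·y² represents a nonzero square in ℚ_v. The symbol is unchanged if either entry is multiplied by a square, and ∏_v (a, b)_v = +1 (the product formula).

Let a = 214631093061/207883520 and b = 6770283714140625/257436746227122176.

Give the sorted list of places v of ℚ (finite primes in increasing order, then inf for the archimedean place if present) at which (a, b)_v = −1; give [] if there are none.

(a, b) ≡ (21945, 1155) mod (ℚ^×)²; places V = {2, 3, 5, 7, 11, 13, 17, 19, 23, 31, 37, ∞}.
(a,b)_19: α=1, u≡8; β=2, v≡18 (mod 19); (8|19)=-1, (18|19)=-1; sign (−1)^0·-1^2·-1^1 = -1.
(a,b)_3: α=7, u≡1; β=3, v≡1 (mod 3); (1|3)=+1, (1|3)=+1; sign (−1)^1·+1^3·+1^7 = -1.
(a,b)_5: α=-1, u≡4; β=7, v≡1 (mod 5); (4|5)=+1, (1|5)=+1; sign (−1)^0·+1^7·+1^-1 = +1.
(a,b)_7: α=3, u≡6; β=5, v≡4 (mod 7); (6|7)=-1, (4|7)=+1; sign (−1)^1·-1^5·+1^3 = +1.
(a,b)_31: α=-2, u≡2; β=0, v≡18 (mod 31); (2|31)=+1, (18|31)=+1; sign (−1)^0·+1^0·+1^-2 = +1.
(a,b)_37: α=2, u≡33; β=0, v≡32 (mod 37); (33|37)=+1, (32|37)=-1; sign (−1)^0·+1^0·-1^2 = +1.
(a,b)_23: α=0, u≡2; β=2, v≡10 (mod 23); (2|23)=+1, (10|23)=-1; sign (−1)^0·+1^2·-1^0 = +1.
(a,b)_11: α=1, u≡3; β=-1, v≡10 (mod 11); (3|11)=+1, (10|11)=-1; sign (−1)^1·+1^-1·-1^1 = +1.
(a,b)_2: α=-8, β=-24; u≡1, v≡3 (mod 8); ε(u)ε(v)=0·1, αω(v)=-8·1, βω(u)=-24·0; sum ≡ 0  ⇒  +1.
(a,b)_13: α=-2, u≡3; β=-6, v≡6 (mod 13); (3|13)=+1, (6|13)=-1; sign (−1)^0·+1^-6·-1^-2 = +1.
(a,b)_17: α=0, u≡1; β=-2, v≡16 (mod 17); (1|17)=+1, (16|17)=+1; sign (−1)^0·+1^-2·+1^0 = +1.
(a,b)_∞: sgn(21945)=+, sgn(1155)=+, so +1.
(21945, 1155 / ℚ) ramifies at {3, 19}: a division algebra.

[3, 19]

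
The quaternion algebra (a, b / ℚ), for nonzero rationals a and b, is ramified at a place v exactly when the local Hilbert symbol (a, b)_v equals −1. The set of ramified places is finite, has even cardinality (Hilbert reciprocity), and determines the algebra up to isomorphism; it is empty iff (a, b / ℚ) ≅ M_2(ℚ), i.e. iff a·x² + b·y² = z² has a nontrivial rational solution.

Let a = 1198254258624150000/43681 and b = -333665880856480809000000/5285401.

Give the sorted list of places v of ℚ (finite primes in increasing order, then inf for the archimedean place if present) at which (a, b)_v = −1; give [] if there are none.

[2, 13]

(a, b) ≡ (15, -4641) mod (ℚ^×)²; places V = {2, 3, 5, 7, 11, 13, 17, 19, 29, ∞}.
(a,b)_13: α=2, u≡6; β=3, v≡6 (mod 13); (6|13)=-1, (6|13)=-1; sign (−1)^0·-1^3·-1^2 = -1.
(a,b)_11: α=-2, u≡1; β=-4, v≡5 (mod 11); (1|11)=+1, (5|11)=+1; sign (−1)^0·+1^-4·+1^-2 = +1.
(a,b)_2: α=4, β=6; u≡7, v≡7 (mod 8); ε(u)ε(v)=1·1, αω(v)=4·0, βω(u)=6·0; sum ≡ 1  ⇒  -1.
(a,b)_∞: sgn(15)=+, sgn(-4641)=−, so +1.
(a,b)_17: α=2, u≡8; β=3, v≡15 (mod 17); (8|17)=+1, (15|17)=+1; sign (−1)^0·+1^3·+1^2 = +1.
(a,b)_5: α=5, u≡3; β=6, v≡4 (mod 5); (3|5)=-1, (4|5)=+1; sign (−1)^0·-1^6·+1^5 = +1.
(a,b)_7: α=4, u≡4; β=5, v≡2 (mod 7); (4|7)=+1, (2|7)=+1; sign (−1)^0·+1^5·+1^4 = +1.
(a,b)_3: α=5, u≡2; β=7, v≡1 (mod 3); (2|3)=-1, (1|3)=+1; sign (−1)^1·-1^7·+1^5 = +1.
(a,b)_29: α=2, u≡2; β=2, v≡5 (mod 29); (2|29)=-1, (5|29)=+1; sign (−1)^0·-1^2·+1^2 = +1.
(a,b)_19: α=-2, u≡12; β=-2, v≡15 (mod 19); (12|19)=-1, (15|19)=-1; sign (−1)^0·-1^-2·-1^-2 = +1.
(15, -4641 / ℚ) ramifies at {2, 13}: a division algebra.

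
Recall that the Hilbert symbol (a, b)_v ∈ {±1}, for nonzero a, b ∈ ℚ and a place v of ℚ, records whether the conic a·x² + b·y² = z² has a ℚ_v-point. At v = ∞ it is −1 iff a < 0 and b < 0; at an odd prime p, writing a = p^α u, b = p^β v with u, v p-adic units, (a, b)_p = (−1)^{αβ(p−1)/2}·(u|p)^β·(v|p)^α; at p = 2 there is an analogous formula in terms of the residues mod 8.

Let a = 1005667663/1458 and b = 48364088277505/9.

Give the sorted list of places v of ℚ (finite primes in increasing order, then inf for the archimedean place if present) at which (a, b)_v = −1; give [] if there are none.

(a, b) ≡ (46046, 1105) mod (ℚ^×)²; places V = {2, 3, 5, 7, 11, 13, 17, 19, 23, ∞}.
(a,b)_17: α=0, u≡7; β=1, v≡12 (mod 17); (7|17)=-1, (12|17)=-1; sign (−1)^0·-1^1·-1^0 = -1.
(a,b)_7: α=1, u≡3; β=2, v≡6 (mod 7); (3|7)=-1, (6|7)=-1; sign (−1)^0·-1^2·-1^1 = -1.
(a,b)_23: α=1, u≡13; β=0, v≡18 (mod 23); (13|23)=+1, (18|23)=+1; sign (−1)^0·+1^0·+1^1 = +1.
(a,b)_13: α=1, u≡8; β=3, v≡8 (mod 13); (8|13)=-1, (8|13)=-1; sign (−1)^0·-1^3·-1^1 = +1.
(a,b)_2: α=-1, β=0; u≡7, v≡1 (mod 8); ε(u)ε(v)=1·0, αω(v)=-1·0, βω(u)=0·0; sum ≡ 0  ⇒  +1.
(a,b)_19: α=2, u≡7; β=2, v≡8 (mod 19); (7|19)=+1, (8|19)=-1; sign (−1)^0·+1^2·-1^2 = +1.
(a,b)_3: α=-6, u≡2; β=-2, v≡1 (mod 3); (2|3)=-1, (1|3)=+1; sign (−1)^0·-1^-2·+1^-6 = +1.
(a,b)_∞: sgn(46046)=+, sgn(1105)=+, so +1.
(a,b)_5: α=0, u≡1; β=1, v≡4 (mod 5); (1|5)=+1, (4|5)=+1; sign (−1)^0·+1^1·+1^0 = +1.
(a,b)_11: α=3, u≡10; β=4, v≡1 (mod 11); (10|11)=-1, (1|11)=+1; sign (−1)^0·-1^4·+1^3 = +1.
|Ram(46046, 1105)| = 2, even; anisotropic at {7, 17}.

[7, 17]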